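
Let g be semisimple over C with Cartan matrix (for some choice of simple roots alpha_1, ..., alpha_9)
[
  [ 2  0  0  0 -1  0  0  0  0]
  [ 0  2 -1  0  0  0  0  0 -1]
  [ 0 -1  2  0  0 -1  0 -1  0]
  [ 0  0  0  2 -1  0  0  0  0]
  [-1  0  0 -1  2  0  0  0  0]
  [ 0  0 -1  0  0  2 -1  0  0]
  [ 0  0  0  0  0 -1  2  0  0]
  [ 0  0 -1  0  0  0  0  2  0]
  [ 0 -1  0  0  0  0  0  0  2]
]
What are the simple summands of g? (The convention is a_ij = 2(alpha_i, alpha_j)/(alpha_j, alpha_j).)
type A_3 + type E_6

The diagram associated to this matrix has two connected components: the simple roots {alpha_1, alpha_4, alpha_5} form a chain of 3 nodes with single edges (A_3), and {alpha_2, alpha_3, alpha_6, alpha_7, alpha_8, alpha_9} form a chain of 5 nodes with one extra node attached to the third node from one end (E_6). A semisimple Lie algebra decomposes uniquely as the direct sum of simple ideals, one per connected component of its Dynkin diagram, so g ≅ A_3 ⊕ E_6 (dimension 15 + 78 = 93).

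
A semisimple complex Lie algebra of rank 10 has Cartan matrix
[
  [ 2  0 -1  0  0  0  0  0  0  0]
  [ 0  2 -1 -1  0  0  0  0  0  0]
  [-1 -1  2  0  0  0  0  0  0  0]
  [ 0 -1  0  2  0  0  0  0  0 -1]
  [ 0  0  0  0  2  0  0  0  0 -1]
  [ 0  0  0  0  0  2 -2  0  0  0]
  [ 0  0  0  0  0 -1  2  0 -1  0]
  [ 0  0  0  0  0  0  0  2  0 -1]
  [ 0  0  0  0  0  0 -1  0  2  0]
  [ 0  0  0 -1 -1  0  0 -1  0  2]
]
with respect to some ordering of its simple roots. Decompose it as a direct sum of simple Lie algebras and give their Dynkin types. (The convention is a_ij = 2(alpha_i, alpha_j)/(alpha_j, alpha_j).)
The diagram associated to this matrix has two connected components: the simple roots {alpha_6, alpha_7, alpha_9} form a chain of 3 nodes with a double edge at one end; the terminal node there is the unique long simple root (C_3), and {alpha_1, alpha_2, alpha_3, alpha_4, alpha_5, alpha_8, alpha_10} form a chain of 5 nodes with a fork of two nodes at one end (D_7). A semisimple Lie algebra decomposes uniquely as the direct sum of simple ideals, one per connected component of its Dynkin diagram, so g ≅ C_3 ⊕ D_7 (dimension 21 + 91 = 112).

C_3 (sp(6)) + D_7 (so(14))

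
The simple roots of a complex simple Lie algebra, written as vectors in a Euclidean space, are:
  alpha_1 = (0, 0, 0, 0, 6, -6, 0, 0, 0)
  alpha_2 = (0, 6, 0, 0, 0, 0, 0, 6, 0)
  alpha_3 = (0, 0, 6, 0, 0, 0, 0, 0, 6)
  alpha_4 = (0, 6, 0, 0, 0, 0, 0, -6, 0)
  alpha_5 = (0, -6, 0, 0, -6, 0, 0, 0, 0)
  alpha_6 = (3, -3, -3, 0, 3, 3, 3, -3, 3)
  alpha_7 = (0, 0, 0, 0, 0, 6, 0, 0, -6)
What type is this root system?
E_7

Compute the Cartan integers a_ij = 2(alpha_i, alpha_j)/(alpha_j, alpha_j); the resulting 7x7 Cartan matrix is
[[2, 0, 0, 0, -1, 0, -1], [0, 2, 0, 0, -1, -1, 0], [0, 0, 2, 0, 0, 0, -1], [0, 0, 0, 2, -1, 0, 0], [-1, -1, 0, -1, 2, 0, 0], [0, -1, 0, 0, 0, 2, 0], [-1, 0, -1, 0, 0, 0, 2]].
All simple roots have the same length, so the diagram is simply laced. The associated Dynkin diagram is a chain of 6 nodes with one extra node attached to the third node from one end (E_7), so the type is E_7.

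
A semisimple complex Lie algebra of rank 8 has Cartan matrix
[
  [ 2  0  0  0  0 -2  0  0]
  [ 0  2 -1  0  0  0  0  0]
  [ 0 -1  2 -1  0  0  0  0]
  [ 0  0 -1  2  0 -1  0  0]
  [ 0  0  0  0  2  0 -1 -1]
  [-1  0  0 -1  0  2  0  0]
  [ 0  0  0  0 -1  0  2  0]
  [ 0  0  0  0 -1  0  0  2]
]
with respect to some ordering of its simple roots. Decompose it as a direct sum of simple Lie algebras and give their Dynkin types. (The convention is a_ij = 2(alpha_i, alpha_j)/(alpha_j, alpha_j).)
type A_3 ⊕ type C_5

The diagram associated to this matrix has two connected components: the simple roots {alpha_5, alpha_7, alpha_8} form a chain of 3 nodes with single edges (A_3), and {alpha_1, alpha_2, alpha_3, alpha_4, alpha_6} form a chain of 5 nodes with a double edge at one end; the terminal node there is the unique long simple root (C_5). A semisimple Lie algebra decomposes uniquely as the direct sum of simple ideals, one per connected component of its Dynkin diagram, so g ≅ A_3 ⊕ C_5 (dimension 15 + 55 = 70).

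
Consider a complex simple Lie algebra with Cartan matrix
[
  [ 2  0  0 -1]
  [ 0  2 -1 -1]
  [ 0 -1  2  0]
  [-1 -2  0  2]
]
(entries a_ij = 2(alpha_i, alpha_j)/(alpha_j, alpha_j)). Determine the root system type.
F4

The matrix has rank 4 with 2's on the diagonal. Reading the off-diagonal entries as Dynkin edges (a single edge where a_ij = a_ji = -1; a double or triple edge where a_ij * a_ji = 2 or 3), the diagram is a chain of 4 nodes with a double edge between the middle two (F_4). One simple-root ordering that puts it in standard form is (alpha_1, alpha_4, alpha_2, alpha_3). So the algebra is type F_4.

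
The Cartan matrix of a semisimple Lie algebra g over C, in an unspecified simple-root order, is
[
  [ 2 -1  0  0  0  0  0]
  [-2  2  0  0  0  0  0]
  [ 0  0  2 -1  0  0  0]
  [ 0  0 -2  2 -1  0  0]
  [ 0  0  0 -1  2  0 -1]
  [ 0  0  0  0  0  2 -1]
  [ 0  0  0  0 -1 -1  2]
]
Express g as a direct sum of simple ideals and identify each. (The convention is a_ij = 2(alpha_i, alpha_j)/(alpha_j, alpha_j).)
The diagram associated to this matrix has two connected components: the simple roots {alpha_1, alpha_2} form a chain of 2 nodes with a double edge at one end; the terminal node there is the unique short simple root (B_2), and {alpha_3, alpha_4, alpha_5, alpha_6, alpha_7} form a chain of 5 nodes with a double edge at one end; the terminal node there is the unique short simple root (B_5). A semisimple Lie algebra decomposes uniquely as the direct sum of simple ideals, one per connected component of its Dynkin diagram, so g ≅ B_2 ⊕ B_5 (dimension 10 + 55 = 65).

type B_2 ⊕ type B_5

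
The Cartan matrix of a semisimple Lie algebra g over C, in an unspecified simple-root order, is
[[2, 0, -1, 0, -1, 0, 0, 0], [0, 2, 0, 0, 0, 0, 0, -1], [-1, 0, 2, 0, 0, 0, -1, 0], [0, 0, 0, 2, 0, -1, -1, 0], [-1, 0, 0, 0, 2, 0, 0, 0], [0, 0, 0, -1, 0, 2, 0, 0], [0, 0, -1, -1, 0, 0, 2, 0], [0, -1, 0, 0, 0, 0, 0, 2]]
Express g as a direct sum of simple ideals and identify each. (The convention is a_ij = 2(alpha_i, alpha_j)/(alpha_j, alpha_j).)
The diagram associated to this matrix has two connected components: the simple roots {alpha_2, alpha_8} form a chain of 2 nodes with single edges (A_2), and {alpha_1, alpha_3, alpha_4, alpha_5, alpha_6, alpha_7} form a chain of 6 nodes with single edges (A_6). A semisimple Lie algebra decomposes uniquely as the direct sum of simple ideals, one per connected component of its Dynkin diagram, so g ≅ A_2 ⊕ A_6 (dimension 8 + 48 = 56).

A_2 (sl(3)) + A_6 (sl(7))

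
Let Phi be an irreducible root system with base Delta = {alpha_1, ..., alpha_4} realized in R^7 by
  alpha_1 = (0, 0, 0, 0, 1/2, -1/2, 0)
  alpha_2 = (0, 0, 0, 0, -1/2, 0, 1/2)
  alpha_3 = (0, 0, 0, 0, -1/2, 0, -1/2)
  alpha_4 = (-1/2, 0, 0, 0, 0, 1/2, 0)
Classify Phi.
Compute the Cartan integers a_ij = 2(alpha_i, alpha_j)/(alpha_j, alpha_j); the resulting 4x4 Cartan matrix is
[[2, -1, -1, -1], [-1, 2, 0, 0], [-1, 0, 2, 0], [-1, 0, 0, 2]].
All simple roots have the same length, so the diagram is simply laced. The associated Dynkin diagram is a chain of 2 nodes with a fork of two nodes at one end (D_4), so the type is D_4 (the algebra so(8)).

D_4 (so(8))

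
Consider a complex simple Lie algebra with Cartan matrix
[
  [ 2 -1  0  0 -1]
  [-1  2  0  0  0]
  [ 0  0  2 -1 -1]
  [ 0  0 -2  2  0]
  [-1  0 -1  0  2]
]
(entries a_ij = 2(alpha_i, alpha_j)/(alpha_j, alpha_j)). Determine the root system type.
The matrix has rank 5 with 2's on the diagonal. Reading the off-diagonal entries as Dynkin edges (a single edge where a_ij = a_ji = -1; a double or triple edge where a_ij * a_ji = 2 or 3), the diagram is a chain of 5 nodes with a double edge at one end; the terminal node there is the unique long simple root (C_5). One simple-root ordering that puts it in standard form is (alpha_2, alpha_1, alpha_5, alpha_3, alpha_4). So the algebra is type C_5, i.e. sp(10).

C_5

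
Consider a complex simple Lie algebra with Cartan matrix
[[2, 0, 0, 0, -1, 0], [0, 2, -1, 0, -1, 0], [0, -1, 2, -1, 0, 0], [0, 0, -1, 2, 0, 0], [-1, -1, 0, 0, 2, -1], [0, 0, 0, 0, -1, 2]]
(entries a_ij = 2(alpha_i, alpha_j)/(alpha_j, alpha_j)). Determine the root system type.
The matrix has rank 6 with 2's on the diagonal. Reading the off-diagonal entries as Dynkin edges (a single edge where a_ij = a_ji = -1; a double or triple edge where a_ij * a_ji = 2 or 3), the diagram is a chain of 4 nodes with a fork of two nodes at one end (D_6). One simple-root ordering that puts it in standard form is (alpha_4, alpha_3, alpha_2, alpha_5, alpha_6, alpha_1). So the algebra is type D_6, i.e. so(12).

D_6 (so(12))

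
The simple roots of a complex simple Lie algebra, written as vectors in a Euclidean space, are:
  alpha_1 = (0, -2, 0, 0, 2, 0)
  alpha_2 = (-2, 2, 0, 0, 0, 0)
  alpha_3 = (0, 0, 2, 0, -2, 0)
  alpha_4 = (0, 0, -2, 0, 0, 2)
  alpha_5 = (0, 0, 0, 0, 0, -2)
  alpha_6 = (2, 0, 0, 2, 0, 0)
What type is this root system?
B6

Compute the Cartan integers a_ij = 2(alpha_i, alpha_j)/(alpha_j, alpha_j); the resulting 6x6 Cartan matrix is
[[2, -1, -1, 0, 0, 0], [-1, 2, 0, 0, 0, -1], [-1, 0, 2, -1, 0, 0], [0, 0, -1, 2, -2, 0], [0, 0, 0, -1, 2, 0], [0, -1, 0, 0, 0, 2]].
The roots have two lengths (squared-length ratio 2:1); the short ones are alpha_{5}. The associated Dynkin diagram is a chain of 6 nodes with a double edge at one end; the terminal node there is the unique short simple root (B_6), so the type is B_6 (the algebra so(13)).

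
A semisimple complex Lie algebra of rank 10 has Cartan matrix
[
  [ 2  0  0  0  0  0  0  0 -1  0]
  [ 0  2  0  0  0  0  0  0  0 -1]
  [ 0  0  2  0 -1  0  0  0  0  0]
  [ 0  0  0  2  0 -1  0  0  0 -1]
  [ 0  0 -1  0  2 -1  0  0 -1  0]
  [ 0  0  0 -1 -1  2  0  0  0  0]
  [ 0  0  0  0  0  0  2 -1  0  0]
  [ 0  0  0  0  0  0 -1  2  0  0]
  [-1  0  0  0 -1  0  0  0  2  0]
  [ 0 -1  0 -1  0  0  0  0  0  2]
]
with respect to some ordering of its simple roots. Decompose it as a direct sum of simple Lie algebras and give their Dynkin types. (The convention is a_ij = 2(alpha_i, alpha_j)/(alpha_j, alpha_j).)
The diagram associated to this matrix has two connected components: the simple roots {alpha_7, alpha_8} form a chain of 2 nodes with single edges (A_2), and {alpha_1, alpha_2, alpha_3, alpha_4, alpha_5, alpha_6, alpha_9, alpha_10} form a chain of 7 nodes with one extra node attached to the third node from one end (E_8). A semisimple Lie algebra decomposes uniquely as the direct sum of simple ideals, one per connected component of its Dynkin diagram, so g ≅ A_2 ⊕ E_8 (dimension 8 + 248 = 256).

A_2 (sl(3)) + E_8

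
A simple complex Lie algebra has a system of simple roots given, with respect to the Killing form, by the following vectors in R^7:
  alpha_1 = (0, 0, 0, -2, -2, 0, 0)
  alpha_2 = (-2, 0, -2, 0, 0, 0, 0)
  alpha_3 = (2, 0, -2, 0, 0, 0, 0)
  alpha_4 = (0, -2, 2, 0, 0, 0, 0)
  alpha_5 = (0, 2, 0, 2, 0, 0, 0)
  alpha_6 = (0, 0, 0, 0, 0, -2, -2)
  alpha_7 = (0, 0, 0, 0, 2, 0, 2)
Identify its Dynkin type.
Compute the Cartan integers a_ij = 2(alpha_i, alpha_j)/(alpha_j, alpha_j); the resulting 7x7 Cartan matrix is
[[2, 0, 0, 0, -1, 0, -1], [0, 2, 0, -1, 0, 0, 0], [0, 0, 2, -1, 0, 0, 0], [0, -1, -1, 2, -1, 0, 0], [-1, 0, 0, -1, 2, 0, 0], [0, 0, 0, 0, 0, 2, -1], [-1, 0, 0, 0, 0, -1, 2]].
All simple roots have the same length, so the diagram is simply laced. The associated Dynkin diagram is a chain of 5 nodes with a fork of two nodes at one end (D_7), so the type is D_7 (the algebra so(14)).

D7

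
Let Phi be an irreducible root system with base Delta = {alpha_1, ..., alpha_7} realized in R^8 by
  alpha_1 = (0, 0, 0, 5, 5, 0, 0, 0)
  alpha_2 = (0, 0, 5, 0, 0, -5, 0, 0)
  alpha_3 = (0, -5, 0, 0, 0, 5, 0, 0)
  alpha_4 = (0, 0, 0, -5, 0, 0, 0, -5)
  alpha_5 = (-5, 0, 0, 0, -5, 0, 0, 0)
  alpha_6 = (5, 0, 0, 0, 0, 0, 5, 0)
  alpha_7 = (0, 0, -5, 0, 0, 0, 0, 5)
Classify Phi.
A7

Compute the Cartan integers a_ij = 2(alpha_i, alpha_j)/(alpha_j, alpha_j); the resulting 7x7 Cartan matrix is
[[2, 0, 0, -1, -1, 0, 0], [0, 2, -1, 0, 0, 0, -1], [0, -1, 2, 0, 0, 0, 0], [-1, 0, 0, 2, 0, 0, -1], [-1, 0, 0, 0, 2, -1, 0], [0, 0, 0, 0, -1, 2, 0], [0, -1, 0, -1, 0, 0, 2]].
All simple roots have the same length, so the diagram is simply laced. The associated Dynkin diagram is a chain of 7 nodes with single edges (A_7), so the type is A_7 (the algebra sl(8)).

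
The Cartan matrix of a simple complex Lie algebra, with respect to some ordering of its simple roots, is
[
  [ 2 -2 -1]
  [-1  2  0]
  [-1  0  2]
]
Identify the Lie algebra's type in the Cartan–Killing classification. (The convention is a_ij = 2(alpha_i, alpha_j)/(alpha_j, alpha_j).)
B_3 (so(7))

The matrix has rank 3 with 2's on the diagonal. Reading the off-diagonal entries as Dynkin edges (a single edge where a_ij = a_ji = -1; a double or triple edge where a_ij * a_ji = 2 or 3), the diagram is a chain of 3 nodes with a double edge at one end; the terminal node there is the unique short simple root (B_3). One simple-root ordering that puts it in standard form is (alpha_3, alpha_1, alpha_2). So the algebra is type B_3, i.e. so(7).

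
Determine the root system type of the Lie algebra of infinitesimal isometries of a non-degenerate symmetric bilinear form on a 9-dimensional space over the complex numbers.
B_4

This is so(9) with 9 odd, which has dimension 9(9-1)/2 = 36 and rank (9-1)/2 = 4. In the classification of classical Lie algebras, the orthogonal algebra so(2n+1) in an odd number of variables has type B_n; here n = 4, so the Dynkin diagram is a chain of 4 nodes with a double edge at one end; the terminal node there is the unique short simple root (B_4). Hence the type is B_4.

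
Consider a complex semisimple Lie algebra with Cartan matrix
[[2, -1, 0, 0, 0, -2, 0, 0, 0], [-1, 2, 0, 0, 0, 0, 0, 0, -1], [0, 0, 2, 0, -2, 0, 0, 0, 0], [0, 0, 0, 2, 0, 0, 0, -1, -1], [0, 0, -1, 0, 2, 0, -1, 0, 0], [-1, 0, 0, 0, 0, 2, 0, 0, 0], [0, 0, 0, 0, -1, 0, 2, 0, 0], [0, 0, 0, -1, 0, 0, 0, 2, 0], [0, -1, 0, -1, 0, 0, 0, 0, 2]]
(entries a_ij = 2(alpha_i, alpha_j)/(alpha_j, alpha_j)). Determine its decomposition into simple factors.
The diagram associated to this matrix has two connected components: the simple roots {alpha_1, alpha_2, alpha_4, alpha_6, alpha_8, alpha_9} form a chain of 6 nodes with a double edge at one end; the terminal node there is the unique short simple root (B_6), and {alpha_3, alpha_5, alpha_7} form a chain of 3 nodes with a double edge at one end; the terminal node there is the unique long simple root (C_3). A semisimple Lie algebra decomposes uniquely as the direct sum of simple ideals, one per connected component of its Dynkin diagram, so g ≅ B_6 ⊕ C_3 (dimension 78 + 21 = 99).

B_6 (so(13)) ⊕ C_3 (sp(6))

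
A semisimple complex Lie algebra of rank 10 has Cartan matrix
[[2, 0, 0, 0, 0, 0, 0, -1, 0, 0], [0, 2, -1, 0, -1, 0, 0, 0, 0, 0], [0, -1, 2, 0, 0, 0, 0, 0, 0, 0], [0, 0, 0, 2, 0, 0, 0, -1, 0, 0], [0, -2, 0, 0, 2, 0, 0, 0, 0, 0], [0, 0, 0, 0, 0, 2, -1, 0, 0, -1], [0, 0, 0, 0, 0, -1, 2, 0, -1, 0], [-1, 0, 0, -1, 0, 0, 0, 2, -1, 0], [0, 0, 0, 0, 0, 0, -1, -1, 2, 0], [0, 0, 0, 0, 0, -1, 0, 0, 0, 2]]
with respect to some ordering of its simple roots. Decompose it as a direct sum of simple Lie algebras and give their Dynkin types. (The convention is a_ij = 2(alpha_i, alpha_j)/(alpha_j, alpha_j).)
C_3 ⊕ D_7

The diagram associated to this matrix has two connected components: the simple roots {alpha_2, alpha_3, alpha_5} form a chain of 3 nodes with a double edge at one end; the terminal node there is the unique long simple root (C_3), and {alpha_1, alpha_4, alpha_6, alpha_7, alpha_8, alpha_9, alpha_10} form a chain of 5 nodes with a fork of two nodes at one end (D_7). A semisimple Lie algebra decomposes uniquely as the direct sum of simple ideals, one per connected component of its Dynkin diagram, so g ≅ C_3 ⊕ D_7 (dimension 21 + 91 = 112).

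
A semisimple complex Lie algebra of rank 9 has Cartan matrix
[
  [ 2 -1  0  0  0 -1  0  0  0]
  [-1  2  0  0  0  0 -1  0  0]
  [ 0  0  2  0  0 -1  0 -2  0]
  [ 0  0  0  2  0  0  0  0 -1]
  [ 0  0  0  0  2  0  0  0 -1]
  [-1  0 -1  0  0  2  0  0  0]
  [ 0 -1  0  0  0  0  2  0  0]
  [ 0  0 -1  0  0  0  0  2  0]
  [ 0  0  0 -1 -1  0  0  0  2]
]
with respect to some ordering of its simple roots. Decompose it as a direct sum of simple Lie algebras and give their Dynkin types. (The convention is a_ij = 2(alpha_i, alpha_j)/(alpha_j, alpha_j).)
A3 + B6

The diagram associated to this matrix has two connected components: the simple roots {alpha_4, alpha_5, alpha_9} form a chain of 3 nodes with single edges (A_3), and {alpha_1, alpha_2, alpha_3, alpha_6, alpha_7, alpha_8} form a chain of 6 nodes with a double edge at one end; the terminal node there is the unique short simple root (B_6). A semisimple Lie algebra decomposes uniquely as the direct sum of simple ideals, one per connected component of its Dynkin diagram, so g ≅ A_3 ⊕ B_6 (dimension 15 + 78 = 93).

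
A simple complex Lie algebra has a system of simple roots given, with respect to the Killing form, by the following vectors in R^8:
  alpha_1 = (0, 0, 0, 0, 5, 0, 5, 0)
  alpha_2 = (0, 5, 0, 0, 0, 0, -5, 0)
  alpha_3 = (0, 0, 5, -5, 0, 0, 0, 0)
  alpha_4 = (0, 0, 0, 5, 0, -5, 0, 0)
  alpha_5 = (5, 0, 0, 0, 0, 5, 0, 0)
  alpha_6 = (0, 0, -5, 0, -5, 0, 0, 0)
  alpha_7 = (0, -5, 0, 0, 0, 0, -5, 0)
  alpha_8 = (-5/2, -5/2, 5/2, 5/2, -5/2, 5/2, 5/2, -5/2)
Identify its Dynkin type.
E8

Compute the Cartan integers a_ij = 2(alpha_i, alpha_j)/(alpha_j, alpha_j); the resulting 8x8 Cartan matrix is
[[2, -1, 0, 0, 0, -1, -1, 0], [-1, 2, 0, 0, 0, 0, 0, -1], [0, 0, 2, -1, 0, -1, 0, 0], [0, 0, -1, 2, -1, 0, 0, 0], [0, 0, 0, -1, 2, 0, 0, 0], [-1, 0, -1, 0, 0, 2, 0, 0], [-1, 0, 0, 0, 0, 0, 2, 0], [0, -1, 0, 0, 0, 0, 0, 2]].
All simple roots have the same length, so the diagram is simply laced. The associated Dynkin diagram is a chain of 7 nodes with one extra node attached to the third node from one end (E_8), so the type is E_8.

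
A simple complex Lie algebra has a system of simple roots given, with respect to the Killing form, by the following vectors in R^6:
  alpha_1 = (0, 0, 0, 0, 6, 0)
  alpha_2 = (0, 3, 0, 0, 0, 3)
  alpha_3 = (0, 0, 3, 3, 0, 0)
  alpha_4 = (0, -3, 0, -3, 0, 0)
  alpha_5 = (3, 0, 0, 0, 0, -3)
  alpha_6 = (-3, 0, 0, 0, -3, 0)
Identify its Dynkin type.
Compute the Cartan integers a_ij = 2(alpha_i, alpha_j)/(alpha_j, alpha_j); the resulting 6x6 Cartan matrix is
[[2, 0, 0, 0, 0, -2], [0, 2, 0, -1, -1, 0], [0, 0, 2, -1, 0, 0], [0, -1, -1, 2, 0, 0], [0, -1, 0, 0, 2, -1], [-1, 0, 0, 0, -1, 2]].
The roots have two lengths (squared-length ratio 2:1); the short ones are alpha_{2,3,4,5,6}. The associated Dynkin diagram is a chain of 6 nodes with a double edge at one end; the terminal node there is the unique long simple root (C_6), so the type is C_6 (the algebra sp(12)).

C_6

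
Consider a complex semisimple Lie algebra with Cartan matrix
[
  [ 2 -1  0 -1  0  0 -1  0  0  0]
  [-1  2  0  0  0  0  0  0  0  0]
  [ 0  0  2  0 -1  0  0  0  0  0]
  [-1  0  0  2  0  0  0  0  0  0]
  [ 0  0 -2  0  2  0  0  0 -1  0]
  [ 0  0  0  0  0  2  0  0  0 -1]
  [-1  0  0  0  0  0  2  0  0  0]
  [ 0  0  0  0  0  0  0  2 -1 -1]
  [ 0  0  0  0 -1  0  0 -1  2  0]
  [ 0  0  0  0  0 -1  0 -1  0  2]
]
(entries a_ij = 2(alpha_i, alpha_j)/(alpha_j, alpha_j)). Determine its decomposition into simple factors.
The diagram associated to this matrix has two connected components: the simple roots {alpha_3, alpha_5, alpha_6, alpha_8, alpha_9, alpha_10} form a chain of 6 nodes with a double edge at one end; the terminal node there is the unique short simple root (B_6), and {alpha_1, alpha_2, alpha_4, alpha_7} form a chain of 2 nodes with a fork of two nodes at one end (D_4). A semisimple Lie algebra decomposes uniquely as the direct sum of simple ideals, one per connected component of its Dynkin diagram, so g ≅ B_6 ⊕ D_4 (dimension 78 + 28 = 106).

B_6 ⊕ D_4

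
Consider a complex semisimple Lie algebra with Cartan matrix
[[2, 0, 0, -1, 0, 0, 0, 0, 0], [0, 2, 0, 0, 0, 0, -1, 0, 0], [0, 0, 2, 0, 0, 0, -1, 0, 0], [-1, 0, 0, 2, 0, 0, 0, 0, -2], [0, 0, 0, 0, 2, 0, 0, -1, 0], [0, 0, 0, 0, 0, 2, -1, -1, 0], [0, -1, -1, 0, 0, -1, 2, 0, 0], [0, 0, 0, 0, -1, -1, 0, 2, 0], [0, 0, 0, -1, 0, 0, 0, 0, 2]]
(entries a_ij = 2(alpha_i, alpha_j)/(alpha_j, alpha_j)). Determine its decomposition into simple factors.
The diagram associated to this matrix has two connected components: the simple roots {alpha_1, alpha_4, alpha_9} form a chain of 3 nodes with a double edge at one end; the terminal node there is the unique short simple root (B_3), and {alpha_2, alpha_3, alpha_5, alpha_6, alpha_7, alpha_8} form a chain of 4 nodes with a fork of two nodes at one end (D_6). A semisimple Lie algebra decomposes uniquely as the direct sum of simple ideals, one per connected component of its Dynkin diagram, so g ≅ B_3 ⊕ D_6 (dimension 21 + 66 = 87).

type B_3 ⊕ type D_6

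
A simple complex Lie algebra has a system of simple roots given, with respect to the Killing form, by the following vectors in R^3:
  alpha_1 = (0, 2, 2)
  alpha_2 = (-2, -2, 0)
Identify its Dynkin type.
A_2

Compute the Cartan integers a_ij = 2(alpha_i, alpha_j)/(alpha_j, alpha_j); the resulting 2x2 Cartan matrix is
[[2, -1], [-1, 2]].
All simple roots have the same length, so the diagram is simply laced. The associated Dynkin diagram is a chain of 2 nodes with single edges (A_2), so the type is A_2 (the algebra sl(3)).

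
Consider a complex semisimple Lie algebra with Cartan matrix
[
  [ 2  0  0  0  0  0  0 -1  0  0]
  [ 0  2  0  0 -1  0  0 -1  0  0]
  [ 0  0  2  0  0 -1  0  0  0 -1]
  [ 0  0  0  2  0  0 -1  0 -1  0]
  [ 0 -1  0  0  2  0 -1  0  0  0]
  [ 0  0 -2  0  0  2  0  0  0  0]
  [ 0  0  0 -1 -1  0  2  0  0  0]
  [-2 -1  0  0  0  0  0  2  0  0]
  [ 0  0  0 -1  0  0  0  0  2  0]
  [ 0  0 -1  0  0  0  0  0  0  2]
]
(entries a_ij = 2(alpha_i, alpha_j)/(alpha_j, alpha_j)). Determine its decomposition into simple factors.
B_7 (so(15)) ⊕ C_3 (sp(6))

The diagram associated to this matrix has two connected components: the simple roots {alpha_1, alpha_2, alpha_4, alpha_5, alpha_7, alpha_8, alpha_9} form a chain of 7 nodes with a double edge at one end; the terminal node there is the unique short simple root (B_7), and {alpha_3, alpha_6, alpha_10} form a chain of 3 nodes with a double edge at one end; the terminal node there is the unique long simple root (C_3). A semisimple Lie algebra decomposes uniquely as the direct sum of simple ideals, one per connected component of its Dynkin diagram, so g ≅ B_7 ⊕ C_3 (dimension 105 + 21 = 126).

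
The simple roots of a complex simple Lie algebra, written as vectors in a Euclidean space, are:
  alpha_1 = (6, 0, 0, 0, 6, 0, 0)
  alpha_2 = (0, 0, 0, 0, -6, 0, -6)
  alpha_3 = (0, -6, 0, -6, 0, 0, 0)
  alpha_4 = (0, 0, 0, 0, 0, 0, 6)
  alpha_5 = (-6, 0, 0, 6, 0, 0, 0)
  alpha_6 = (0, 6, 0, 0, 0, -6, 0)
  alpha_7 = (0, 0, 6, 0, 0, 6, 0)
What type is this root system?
Compute the Cartan integers a_ij = 2(alpha_i, alpha_j)/(alpha_j, alpha_j); the resulting 7x7 Cartan matrix is
[[2, -1, 0, 0, -1, 0, 0], [-1, 2, 0, -2, 0, 0, 0], [0, 0, 2, 0, -1, -1, 0], [0, -1, 0, 2, 0, 0, 0], [-1, 0, -1, 0, 2, 0, 0], [0, 0, -1, 0, 0, 2, -1], [0, 0, 0, 0, 0, -1, 2]].
The roots have two lengths (squared-length ratio 2:1); the short ones are alpha_{4}. The associated Dynkin diagram is a chain of 7 nodes with a double edge at one end; the terminal node there is the unique short simple root (B_7), so the type is B_7 (the algebra so(15)).

B_7 (so(15))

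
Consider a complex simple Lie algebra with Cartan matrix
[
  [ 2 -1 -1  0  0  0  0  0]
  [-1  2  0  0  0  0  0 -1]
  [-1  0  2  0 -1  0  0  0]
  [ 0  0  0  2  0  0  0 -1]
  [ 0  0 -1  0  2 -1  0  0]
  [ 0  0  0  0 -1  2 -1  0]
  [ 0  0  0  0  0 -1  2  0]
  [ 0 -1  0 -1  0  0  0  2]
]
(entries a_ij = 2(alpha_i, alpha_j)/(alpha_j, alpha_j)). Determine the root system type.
A_8

The matrix has rank 8 with 2's on the diagonal. Reading the off-diagonal entries as Dynkin edges (a single edge where a_ij = a_ji = -1; a double or triple edge where a_ij * a_ji = 2 or 3), the diagram is a chain of 8 nodes with single edges (A_8). One simple-root ordering that puts it in standard form is (alpha_4, alpha_8, alpha_2, alpha_1, alpha_3, alpha_5, alpha_6, alpha_7). So the algebra is type A_8, i.e. sl(9).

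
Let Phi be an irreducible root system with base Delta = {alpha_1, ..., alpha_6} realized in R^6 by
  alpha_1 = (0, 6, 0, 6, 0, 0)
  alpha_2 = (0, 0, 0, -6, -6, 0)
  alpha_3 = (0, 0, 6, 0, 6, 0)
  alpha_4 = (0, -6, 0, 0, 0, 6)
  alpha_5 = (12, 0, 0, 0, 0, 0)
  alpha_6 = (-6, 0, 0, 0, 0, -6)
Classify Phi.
type C_6

Compute the Cartan integers a_ij = 2(alpha_i, alpha_j)/(alpha_j, alpha_j); the resulting 6x6 Cartan matrix is
[[2, -1, 0, -1, 0, 0], [-1, 2, -1, 0, 0, 0], [0, -1, 2, 0, 0, 0], [-1, 0, 0, 2, 0, -1], [0, 0, 0, 0, 2, -2], [0, 0, 0, -1, -1, 2]].
The roots have two lengths (squared-length ratio 2:1); the short ones are alpha_{1,2,3,4,6}. The associated Dynkin diagram is a chain of 6 nodes with a double edge at one end; the terminal node there is the unique long simple root (C_6), so the type is C_6 (the algebra sp(12)).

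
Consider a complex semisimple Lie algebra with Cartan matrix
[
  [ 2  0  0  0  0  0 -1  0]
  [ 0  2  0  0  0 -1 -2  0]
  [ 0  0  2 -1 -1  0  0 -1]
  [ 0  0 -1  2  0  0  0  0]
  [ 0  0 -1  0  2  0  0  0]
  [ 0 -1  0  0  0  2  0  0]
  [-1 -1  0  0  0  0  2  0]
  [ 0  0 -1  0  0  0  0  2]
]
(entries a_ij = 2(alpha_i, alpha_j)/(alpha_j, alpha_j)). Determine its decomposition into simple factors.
The diagram associated to this matrix has two connected components: the simple roots {alpha_3, alpha_4, alpha_5, alpha_8} form a chain of 2 nodes with a fork of two nodes at one end (D_4), and {alpha_1, alpha_2, alpha_6, alpha_7} form a chain of 4 nodes with a double edge between the middle two (F_4). A semisimple Lie algebra decomposes uniquely as the direct sum of simple ideals, one per connected component of its Dynkin diagram, so g ≅ D_4 ⊕ F_4 (dimension 28 + 52 = 80).

D_4 (so(8)) + F_4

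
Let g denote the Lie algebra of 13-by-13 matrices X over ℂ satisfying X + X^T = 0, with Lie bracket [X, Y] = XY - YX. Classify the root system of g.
This is so(13) with 13 odd, which has dimension 13(13-1)/2 = 78 and rank (13-1)/2 = 6. In the classification of classical Lie algebras, the orthogonal algebra so(2n+1) in an odd number of variables has type B_n; here n = 6, so the Dynkin diagram is a chain of 6 nodes with a double edge at one end; the terminal node there is the unique short simple root (B_6). Hence the type is B_6.

type B_6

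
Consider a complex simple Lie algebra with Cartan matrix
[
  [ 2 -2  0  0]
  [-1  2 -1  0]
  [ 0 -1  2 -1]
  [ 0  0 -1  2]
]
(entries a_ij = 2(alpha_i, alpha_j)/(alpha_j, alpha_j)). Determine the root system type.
type C_4

The matrix has rank 4 with 2's on the diagonal. Reading the off-diagonal entries as Dynkin edges (a single edge where a_ij = a_ji = -1; a double or triple edge where a_ij * a_ji = 2 or 3), the diagram is a chain of 4 nodes with a double edge at one end; the terminal node there is the unique long simple root (C_4). One simple-root ordering that puts it in standard form is (alpha_4, alpha_3, alpha_2, alpha_1). So the algebra is type C_4, i.e. sp(8).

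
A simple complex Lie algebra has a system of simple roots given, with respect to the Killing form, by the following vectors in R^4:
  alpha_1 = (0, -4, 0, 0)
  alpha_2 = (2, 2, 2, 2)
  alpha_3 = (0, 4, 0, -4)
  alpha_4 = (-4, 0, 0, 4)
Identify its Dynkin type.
Compute the Cartan integers a_ij = 2(alpha_i, alpha_j)/(alpha_j, alpha_j); the resulting 4x4 Cartan matrix is
[[2, -1, -1, 0], [-1, 2, 0, 0], [-2, 0, 2, -1], [0, 0, -1, 2]].
The roots have two lengths (squared-length ratio 2:1); the short ones are alpha_{1,2}. The associated Dynkin diagram is a chain of 4 nodes with a double edge between the middle two (F_4), so the type is F_4.

type F_4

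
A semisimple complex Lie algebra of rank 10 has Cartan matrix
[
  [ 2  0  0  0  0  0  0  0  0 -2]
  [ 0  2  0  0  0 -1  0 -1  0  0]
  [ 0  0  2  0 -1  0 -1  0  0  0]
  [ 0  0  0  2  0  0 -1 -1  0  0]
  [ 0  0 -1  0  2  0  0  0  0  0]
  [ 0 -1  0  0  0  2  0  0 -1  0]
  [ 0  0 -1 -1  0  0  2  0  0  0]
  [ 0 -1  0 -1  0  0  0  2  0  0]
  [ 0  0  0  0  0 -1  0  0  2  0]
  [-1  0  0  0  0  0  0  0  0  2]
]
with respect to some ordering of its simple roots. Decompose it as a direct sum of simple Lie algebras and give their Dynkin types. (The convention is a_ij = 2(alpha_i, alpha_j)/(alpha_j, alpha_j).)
The diagram associated to this matrix has two connected components: the simple roots {alpha_2, alpha_3, alpha_4, alpha_5, alpha_6, alpha_7, alpha_8, alpha_9} form a chain of 8 nodes with single edges (A_8), and {alpha_1, alpha_10} form a chain of 2 nodes with a double edge at one end; the terminal node there is the unique short simple root (B_2). A semisimple Lie algebra decomposes uniquely as the direct sum of simple ideals, one per connected component of its Dynkin diagram, so g ≅ A_8 ⊕ B_2 (dimension 80 + 10 = 90).

A8 + B2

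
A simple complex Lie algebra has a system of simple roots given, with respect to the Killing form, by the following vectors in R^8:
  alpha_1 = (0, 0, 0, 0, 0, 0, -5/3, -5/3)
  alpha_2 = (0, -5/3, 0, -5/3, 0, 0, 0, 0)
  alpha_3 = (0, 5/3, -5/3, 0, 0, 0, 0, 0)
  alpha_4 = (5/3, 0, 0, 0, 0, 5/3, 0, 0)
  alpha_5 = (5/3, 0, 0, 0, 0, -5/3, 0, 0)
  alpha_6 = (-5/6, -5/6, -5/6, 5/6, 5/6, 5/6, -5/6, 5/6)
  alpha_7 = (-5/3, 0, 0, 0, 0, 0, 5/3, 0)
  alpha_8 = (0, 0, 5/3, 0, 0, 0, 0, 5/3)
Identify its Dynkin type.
Compute the Cartan integers a_ij = 2(alpha_i, alpha_j)/(alpha_j, alpha_j); the resulting 8x8 Cartan matrix is
[[2, 0, 0, 0, 0, 0, -1, -1], [0, 2, -1, 0, 0, 0, 0, 0], [0, -1, 2, 0, 0, 0, 0, -1], [0, 0, 0, 2, 0, 0, -1, 0], [0, 0, 0, 0, 2, -1, -1, 0], [0, 0, 0, 0, -1, 2, 0, 0], [-1, 0, 0, -1, -1, 0, 2, 0], [-1, 0, -1, 0, 0, 0, 0, 2]].
All simple roots have the same length, so the diagram is simply laced. The associated Dynkin diagram is a chain of 7 nodes with one extra node attached to the third node from one end (E_8), so the type is E_8.

E8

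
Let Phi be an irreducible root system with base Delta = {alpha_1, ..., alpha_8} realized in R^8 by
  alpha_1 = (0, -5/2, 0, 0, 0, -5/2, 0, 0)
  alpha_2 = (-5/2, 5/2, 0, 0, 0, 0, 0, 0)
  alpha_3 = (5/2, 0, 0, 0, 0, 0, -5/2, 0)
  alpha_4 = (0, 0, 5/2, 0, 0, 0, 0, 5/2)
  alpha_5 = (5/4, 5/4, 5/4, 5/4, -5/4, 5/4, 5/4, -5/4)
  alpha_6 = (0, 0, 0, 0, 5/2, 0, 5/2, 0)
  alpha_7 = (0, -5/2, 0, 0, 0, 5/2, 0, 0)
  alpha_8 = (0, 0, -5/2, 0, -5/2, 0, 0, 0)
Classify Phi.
Compute the Cartan integers a_ij = 2(alpha_i, alpha_j)/(alpha_j, alpha_j); the resulting 8x8 Cartan matrix is
[[2, -1, 0, 0, -1, 0, 0, 0], [-1, 2, -1, 0, 0, 0, -1, 0], [0, -1, 2, 0, 0, -1, 0, 0], [0, 0, 0, 2, 0, 0, 0, -1], [-1, 0, 0, 0, 2, 0, 0, 0], [0, 0, -1, 0, 0, 2, 0, -1], [0, -1, 0, 0, 0, 0, 2, 0], [0, 0, 0, -1, 0, -1, 0, 2]].
All simple roots have the same length, so the diagram is simply laced. The associated Dynkin diagram is a chain of 7 nodes with one extra node attached to the third node from one end (E_8), so the type is E_8.

type E_8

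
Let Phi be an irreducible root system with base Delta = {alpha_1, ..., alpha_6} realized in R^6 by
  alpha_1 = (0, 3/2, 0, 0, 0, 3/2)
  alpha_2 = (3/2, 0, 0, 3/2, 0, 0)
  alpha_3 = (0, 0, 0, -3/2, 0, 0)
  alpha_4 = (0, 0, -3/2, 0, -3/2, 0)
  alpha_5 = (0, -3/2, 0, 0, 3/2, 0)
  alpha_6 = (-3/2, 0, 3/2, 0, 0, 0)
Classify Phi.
Compute the Cartan integers a_ij = 2(alpha_i, alpha_j)/(alpha_j, alpha_j); the resulting 6x6 Cartan matrix is
[[2, 0, 0, 0, -1, 0], [0, 2, -2, 0, 0, -1], [0, -1, 2, 0, 0, 0], [0, 0, 0, 2, -1, -1], [-1, 0, 0, -1, 2, 0], [0, -1, 0, -1, 0, 2]].
The roots have two lengths (squared-length ratio 2:1); the short ones are alpha_{3}. The associated Dynkin diagram is a chain of 6 nodes with a double edge at one end; the terminal node there is the unique short simple root (B_6), so the type is B_6 (the algebra so(13)).

B_6 (so(13))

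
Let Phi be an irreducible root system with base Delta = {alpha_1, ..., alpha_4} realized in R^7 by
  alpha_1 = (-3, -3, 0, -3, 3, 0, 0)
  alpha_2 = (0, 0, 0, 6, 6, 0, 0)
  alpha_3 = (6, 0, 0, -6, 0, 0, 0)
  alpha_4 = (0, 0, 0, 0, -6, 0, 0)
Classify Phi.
Compute the Cartan integers a_ij = 2(alpha_i, alpha_j)/(alpha_j, alpha_j); the resulting 4x4 Cartan matrix is
[[2, 0, 0, -1], [0, 2, -1, -2], [0, -1, 2, 0], [-1, -1, 0, 2]].
The roots have two lengths (squared-length ratio 2:1); the short ones are alpha_{1,4}. The associated Dynkin diagram is a chain of 4 nodes with a double edge between the middle two (F_4), so the type is F_4.

F4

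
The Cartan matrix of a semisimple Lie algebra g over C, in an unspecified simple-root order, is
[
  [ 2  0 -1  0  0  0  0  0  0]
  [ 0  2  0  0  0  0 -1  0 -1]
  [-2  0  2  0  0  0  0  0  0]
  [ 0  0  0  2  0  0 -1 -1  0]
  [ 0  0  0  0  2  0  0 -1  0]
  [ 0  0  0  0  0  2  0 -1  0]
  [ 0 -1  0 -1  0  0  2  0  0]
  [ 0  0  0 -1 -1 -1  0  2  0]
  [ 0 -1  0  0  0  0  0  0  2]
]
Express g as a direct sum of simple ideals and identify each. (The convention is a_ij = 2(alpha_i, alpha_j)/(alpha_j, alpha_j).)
The diagram associated to this matrix has two connected components: the simple roots {alpha_1, alpha_3} form a chain of 2 nodes with a double edge at one end; the terminal node there is the unique short simple root (B_2), and {alpha_2, alpha_4, alpha_5, alpha_6, alpha_7, alpha_8, alpha_9} form a chain of 5 nodes with a fork of two nodes at one end (D_7). A semisimple Lie algebra decomposes uniquely as the direct sum of simple ideals, one per connected component of its Dynkin diagram, so g ≅ B_2 ⊕ D_7 (dimension 10 + 91 = 101).

type B_2 + type D_7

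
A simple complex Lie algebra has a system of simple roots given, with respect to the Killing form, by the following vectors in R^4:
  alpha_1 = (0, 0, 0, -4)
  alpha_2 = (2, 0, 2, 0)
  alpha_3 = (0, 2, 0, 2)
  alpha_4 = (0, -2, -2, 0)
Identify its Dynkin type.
C_4 (sp(8))

Compute the Cartan integers a_ij = 2(alpha_i, alpha_j)/(alpha_j, alpha_j); the resulting 4x4 Cartan matrix is
[[2, 0, -2, 0], [0, 2, 0, -1], [-1, 0, 2, -1], [0, -1, -1, 2]].
The roots have two lengths (squared-length ratio 2:1); the short ones are alpha_{2,3,4}. The associated Dynkin diagram is a chain of 4 nodes with a double edge at one end; the terminal node there is the unique long simple root (C_4), so the type is C_4 (the algebra sp(8)).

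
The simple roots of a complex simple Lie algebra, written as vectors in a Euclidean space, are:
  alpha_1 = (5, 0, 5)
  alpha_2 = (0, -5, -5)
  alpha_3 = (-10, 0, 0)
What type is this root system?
Compute the Cartan integers a_ij = 2(alpha_i, alpha_j)/(alpha_j, alpha_j); the resulting 3x3 Cartan matrix is
[[2, -1, -1], [-1, 2, 0], [-2, 0, 2]].
The roots have two lengths (squared-length ratio 2:1); the short ones are alpha_{1,2}. The associated Dynkin diagram is a chain of 3 nodes with a double edge at one end; the terminal node there is the unique long simple root (C_3), so the type is C_3 (the algebra sp(6)).

C_3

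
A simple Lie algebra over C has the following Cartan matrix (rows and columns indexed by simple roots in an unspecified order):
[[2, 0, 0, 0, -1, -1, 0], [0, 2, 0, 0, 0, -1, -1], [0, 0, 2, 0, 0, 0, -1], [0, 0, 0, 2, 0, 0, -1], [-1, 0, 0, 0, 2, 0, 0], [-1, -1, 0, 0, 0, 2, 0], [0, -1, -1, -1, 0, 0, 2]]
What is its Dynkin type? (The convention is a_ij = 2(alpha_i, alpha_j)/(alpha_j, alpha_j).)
D_7

The matrix has rank 7 with 2's on the diagonal. Reading the off-diagonal entries as Dynkin edges (a single edge where a_ij = a_ji = -1; a double or triple edge where a_ij * a_ji = 2 or 3), the diagram is a chain of 5 nodes with a fork of two nodes at one end (D_7). One simple-root ordering that puts it in standard form is (alpha_5, alpha_1, alpha_6, alpha_2, alpha_7, alpha_4, alpha_3). So the algebra is type D_7, i.e. so(14).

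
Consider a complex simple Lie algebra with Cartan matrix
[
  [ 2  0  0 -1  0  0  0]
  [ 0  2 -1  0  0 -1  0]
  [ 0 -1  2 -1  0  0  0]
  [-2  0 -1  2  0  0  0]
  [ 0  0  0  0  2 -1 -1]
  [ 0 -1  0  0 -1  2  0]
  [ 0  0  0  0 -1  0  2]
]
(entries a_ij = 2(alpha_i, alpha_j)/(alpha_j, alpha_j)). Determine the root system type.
The matrix has rank 7 with 2's on the diagonal. Reading the off-diagonal entries as Dynkin edges (a single edge where a_ij = a_ji = -1; a double or triple edge where a_ij * a_ji = 2 or 3), the diagram is a chain of 7 nodes with a double edge at one end; the terminal node there is the unique short simple root (B_7). One simple-root ordering that puts it in standard form is (alpha_7, alpha_5, alpha_6, alpha_2, alpha_3, alpha_4, alpha_1). So the algebra is type B_7, i.e. so(15).

B_7 (so(15))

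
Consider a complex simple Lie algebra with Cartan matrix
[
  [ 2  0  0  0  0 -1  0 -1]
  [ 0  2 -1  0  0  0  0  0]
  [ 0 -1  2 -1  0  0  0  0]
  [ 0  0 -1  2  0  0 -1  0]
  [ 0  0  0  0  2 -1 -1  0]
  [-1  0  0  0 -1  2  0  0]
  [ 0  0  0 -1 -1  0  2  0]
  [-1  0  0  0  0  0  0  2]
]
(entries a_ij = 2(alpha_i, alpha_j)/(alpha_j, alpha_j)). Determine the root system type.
A8

The matrix has rank 8 with 2's on the diagonal. Reading the off-diagonal entries as Dynkin edges (a single edge where a_ij = a_ji = -1; a double or triple edge where a_ij * a_ji = 2 or 3), the diagram is a chain of 8 nodes with single edges (A_8). One simple-root ordering that puts it in standard form is (alpha_2, alpha_3, alpha_4, alpha_7, alpha_5, alpha_6, alpha_1, alpha_8). So the algebra is type A_8, i.e. sl(9).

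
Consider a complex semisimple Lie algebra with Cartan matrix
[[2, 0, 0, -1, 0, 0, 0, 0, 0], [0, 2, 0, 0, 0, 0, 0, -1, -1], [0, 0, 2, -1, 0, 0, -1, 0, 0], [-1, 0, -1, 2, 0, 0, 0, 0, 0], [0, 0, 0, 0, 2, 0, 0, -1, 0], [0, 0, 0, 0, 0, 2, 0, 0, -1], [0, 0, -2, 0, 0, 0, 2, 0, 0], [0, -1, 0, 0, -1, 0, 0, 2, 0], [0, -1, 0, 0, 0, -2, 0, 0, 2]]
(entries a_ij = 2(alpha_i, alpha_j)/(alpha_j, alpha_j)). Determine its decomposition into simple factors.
The diagram associated to this matrix has two connected components: the simple roots {alpha_2, alpha_5, alpha_6, alpha_8, alpha_9} form a chain of 5 nodes with a double edge at one end; the terminal node there is the unique short simple root (B_5), and {alpha_1, alpha_3, alpha_4, alpha_7} form a chain of 4 nodes with a double edge at one end; the terminal node there is the unique long simple root (C_4). A semisimple Lie algebra decomposes uniquely as the direct sum of simple ideals, one per connected component of its Dynkin diagram, so g ≅ B_5 ⊕ C_4 (dimension 55 + 36 = 91).

B_5 + C_4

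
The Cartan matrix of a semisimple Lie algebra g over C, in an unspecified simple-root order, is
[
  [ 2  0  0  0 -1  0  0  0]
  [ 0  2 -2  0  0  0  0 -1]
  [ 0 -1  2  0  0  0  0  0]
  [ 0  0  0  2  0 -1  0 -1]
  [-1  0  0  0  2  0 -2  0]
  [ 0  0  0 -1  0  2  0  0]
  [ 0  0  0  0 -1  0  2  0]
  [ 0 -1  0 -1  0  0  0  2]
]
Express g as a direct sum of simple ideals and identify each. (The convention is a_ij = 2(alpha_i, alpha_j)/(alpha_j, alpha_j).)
B_3 + B_5

The diagram associated to this matrix has two connected components: the simple roots {alpha_1, alpha_5, alpha_7} form a chain of 3 nodes with a double edge at one end; the terminal node there is the unique short simple root (B_3), and {alpha_2, alpha_3, alpha_4, alpha_6, alpha_8} form a chain of 5 nodes with a double edge at one end; the terminal node there is the unique short simple root (B_5). A semisimple Lie algebra decomposes uniquely as the direct sum of simple ideals, one per connected component of its Dynkin diagram, so g ≅ B_3 ⊕ B_5 (dimension 21 + 55 = 76).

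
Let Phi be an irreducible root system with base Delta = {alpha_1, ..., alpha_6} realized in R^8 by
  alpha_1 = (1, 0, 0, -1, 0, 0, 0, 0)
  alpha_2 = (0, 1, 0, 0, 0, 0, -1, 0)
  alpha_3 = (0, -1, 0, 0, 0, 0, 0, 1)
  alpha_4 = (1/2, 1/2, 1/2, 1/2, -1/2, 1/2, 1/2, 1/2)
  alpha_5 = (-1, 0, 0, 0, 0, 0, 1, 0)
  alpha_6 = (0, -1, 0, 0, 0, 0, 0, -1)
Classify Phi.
Compute the Cartan integers a_ij = 2(alpha_i, alpha_j)/(alpha_j, alpha_j); the resulting 6x6 Cartan matrix is
[[2, 0, 0, 0, -1, 0], [0, 2, -1, 0, -1, -1], [0, -1, 2, 0, 0, 0], [0, 0, 0, 2, 0, -1], [-1, -1, 0, 0, 2, 0], [0, -1, 0, -1, 0, 2]].
All simple roots have the same length, so the diagram is simply laced. The associated Dynkin diagram is a chain of 5 nodes with one extra node attached to the third node from one end (E_6), so the type is E_6.

E_6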